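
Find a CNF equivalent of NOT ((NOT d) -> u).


Step 1: Rewrite (¬d) → u as ¬(¬d) ∨ u.
Step 2: Negate: ¬(¬(¬d) ∨ u) = (¬d) ∧ ¬u (De Morgan + double negation).

(NOT d) AND (NOT u)


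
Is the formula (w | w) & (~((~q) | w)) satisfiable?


Check all 4 assignments over {q, w}:
q | w | φ
---------
False | False | False
True | False | False
False | True | False
True | True | False
No assignment makes the formula true.

Unsatisfiable.


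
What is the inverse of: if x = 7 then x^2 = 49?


The inverse of (P → Q) is (¬P → ¬Q). It is equivalent to the converse, not to the original.
Here P = 'x = 7' and Q = 'x^2 = 49'.

If not (x = 7), then not (x^2 = 49).


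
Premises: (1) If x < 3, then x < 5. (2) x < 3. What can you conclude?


Modus ponens: from (P → Q) and P, infer Q.
P = 'x < 3' is asserted, and P → Q holds, so Q follows.

x < 5.


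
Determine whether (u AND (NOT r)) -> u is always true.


Build the truth table over {r, u}:
r | u | φ
---------
F | F | T
T | F | T
F | T | T
T | T | T
Every row evaluates to true.

Yes, it is a tautology.


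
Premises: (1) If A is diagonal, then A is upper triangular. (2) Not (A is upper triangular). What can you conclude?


Modus tollens: from (P → Q) and ¬Q, infer ¬P.
Q = 'A is upper triangular' is denied; since P → Q, P must also fail.

Not (A is diagonal).


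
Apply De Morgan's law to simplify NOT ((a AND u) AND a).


De Morgan: the negation of a conjunction is the disjunction of the negations.
Distribute NOT across AND, flipping it to OR, and negate each literal.

((NOT a) OR (NOT u)) OR (NOT a)


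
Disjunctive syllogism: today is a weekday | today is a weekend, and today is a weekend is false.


Disjunctive syllogism: from (P ∨ Q) and ¬P, infer Q.
One disjunct, 'today is a weekend', is ruled out; the other must hold.

today is a weekday


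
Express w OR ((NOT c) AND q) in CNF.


Step 1: Distribute ∨ over ∧: w ∨ ((¬c) ∧ q) = (w ∨ (¬c)) ∧ (w ∨ q).

(w OR (NOT c)) AND (w OR q)


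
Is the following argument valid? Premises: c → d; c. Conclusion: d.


This matches the form of modus ponens: the conclusion follows in every model of the premises.

Valid.


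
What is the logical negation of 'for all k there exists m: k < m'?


Negation flips each quantifier (∀↔∃) and negates the inner predicate.
¬(for all k there exists m: φ) = there exists k for all m: ¬φ.

there exists k for all m: NOT(k < m)


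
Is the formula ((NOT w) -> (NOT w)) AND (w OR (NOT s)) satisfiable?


Search for a satisfying assignment over {s, w}.
Try s=F, w=F: the formula evaluates to T.
A satisfying assignment exists.

Satisfiable.


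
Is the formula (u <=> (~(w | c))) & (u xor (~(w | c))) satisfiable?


Check all 8 assignments over {c, u, w}:
c | u | w | φ
-------------
False | False | False | False
True | False | False | False
False | True | False | False
True | True | False | False
False | False | True | False
True | False | True | False
False | True | True | False
True | True | True | False
No assignment makes the formula true.

Unsatisfiable.


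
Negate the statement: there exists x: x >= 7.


¬(for all x: φ) = there exists x: ¬φ, and ¬(there exists x: φ) = for all x: ¬φ.
Apply to the existential statement.

for all x: NOT(x >= 7)


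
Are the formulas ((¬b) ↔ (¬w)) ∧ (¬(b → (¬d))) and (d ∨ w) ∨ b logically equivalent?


Compare truth tables:
b | d | w | φ | ψ
-----------------
F | F | F | F | F
T | F | F | F | T
F | T | F | F | T
T | T | F | F | T
F | F | T | F | T
T | F | T | F | T
F | T | T | F | T
T | T | T | T | T
They differ at row 2 (b=T, d=F, w=F): φ=F but ψ=T.

No, they are not logically equivalent.


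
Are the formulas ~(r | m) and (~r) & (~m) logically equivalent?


Compare truth tables:
m | r | φ | ψ
-------------
False | False | True | True
True | False | False | False
False | True | False | False
True | True | False | False
The columns φ and ψ agree on every row.

Yes, they are logically equivalent.


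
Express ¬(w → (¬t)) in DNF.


Step 1: Rewrite implication then negate: ¬(¬w ∨ (¬t)) = w ∧ ¬(¬t).
Step 2: Eliminate any double negations (¬¬X = X).

w ∧ t


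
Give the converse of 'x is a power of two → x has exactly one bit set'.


The converse of (P → Q) is (Q → P). It is not in general equivalent to the original.
Here P = 'x is a power of two' and Q = 'x has exactly one bit set'.

If x has exactly one bit set, then x is a power of two.


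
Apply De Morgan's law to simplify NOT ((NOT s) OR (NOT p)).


De Morgan: the negation of a disjunction is the conjunction of the negations.
Distribute NOT across OR, flipping it to AND, and negate each literal.

s AND p


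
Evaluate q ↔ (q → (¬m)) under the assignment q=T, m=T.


Substitute q=T, m=T:
¬m = F
q → (¬m) = T → F = F
q ↔ (q → (¬m)) = T ↔ F = F

F


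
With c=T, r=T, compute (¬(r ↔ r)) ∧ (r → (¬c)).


Substitute c=T, r=T:
r ↔ r = T ↔ T = T
¬(r ↔ r) = F
¬c = F
r → (¬c) = T → F = F
(¬(r ↔ r)) ∧ (r → (¬c)) = F ∧ F = F

F


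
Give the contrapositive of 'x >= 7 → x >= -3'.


The contrapositive of (P → Q) is (¬Q → ¬P); it is logically equivalent to the original.
Here P = 'x >= 7' and Q = 'x >= -3'.

If not (x >= -3), then not (x >= 7).


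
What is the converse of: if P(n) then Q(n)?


The converse of (P → Q) is (Q → P). It is not in general equivalent to the original.
Here P = 'P(n)' and Q = 'Q(n)'.

If Q(n), then P(n).


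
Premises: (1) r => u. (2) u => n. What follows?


Hypothetical syllogism: from (P → Q) and (Q → R), infer (P → R).
Chain the two implications through the shared middle term 'u'.

r => n


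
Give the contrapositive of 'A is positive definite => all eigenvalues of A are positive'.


The contrapositive of (P → Q) is (¬Q → ¬P); it is logically equivalent to the original.
Here P = 'A is positive definite' and Q = 'all eigenvalues of A are positive'.

If not (all eigenvalues of A are positive), then not (A is positive definite).


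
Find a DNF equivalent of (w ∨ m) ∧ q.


Step 1: Distribute ∧ over ∨: (w ∨ m) ∧ q = (w ∧ q) ∨ (m ∧ q).

(w ∧ q) ∨ (m ∧ q)


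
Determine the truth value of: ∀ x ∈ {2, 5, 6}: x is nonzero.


Evaluate the predicate on each element: 2:T, 5:T, 6:T.
Every element satisfies the predicate.

T


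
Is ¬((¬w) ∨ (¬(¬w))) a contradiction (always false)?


Truth table over {w}:
w | φ
-----
F | F
T | F
Every row is false.

Yes, it is a contradiction.


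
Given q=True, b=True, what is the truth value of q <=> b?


Biconditional is true when both operands have the same truth value.
Substitute: q=True, b=True.
True <=> True evaluates to True.

True


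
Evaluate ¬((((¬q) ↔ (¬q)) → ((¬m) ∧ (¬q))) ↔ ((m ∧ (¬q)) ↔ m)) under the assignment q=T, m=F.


Substitute q=T, m=F:
… (earlier sub-steps elided)
(¬q) ↔ (¬q) = F ↔ F = T
¬m = T
¬q = F
(¬m) ∧ (¬q) = T ∧ F = F
((¬q) ↔ (¬q)) → ((¬m) ∧ (¬q)) = T → F = F
¬q = F
m ∧ (¬q) = F ∧ F = F
(m ∧ (¬q)) ↔ m = F ↔ F = T
(((¬q) ↔ (¬q)) → ((¬m) ∧ (¬q))) ↔ ((m ∧ (¬q)) ↔ m) = F ↔ T = F
¬((((¬q) ↔ (¬q)) → ((¬m) ∧ (¬q))) ↔ ((m ∧ (¬q)) ↔ m)) = T

T


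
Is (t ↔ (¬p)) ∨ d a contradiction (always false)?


Truth table over {d, p, t}:
d | p | t | φ
-------------
F | F | F | F
T | F | F | T
F | T | F | T
T | T | F | T
F | F | T | T
T | F | T | T
F | T | T | F
T | T | T | T
Satisfying assignment at row 2: d=T, p=F, t=F gives T.

No, it is not a contradiction.


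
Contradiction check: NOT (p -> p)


Truth table over {p}:
p | φ
-----
F | F
T | F
Every row is false.

Yes, it is a contradiction.


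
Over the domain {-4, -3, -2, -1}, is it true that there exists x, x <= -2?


Evaluate the predicate on each element: -4:T, -3:T, -2:T, -1:F.
Witness x = -4 satisfies the predicate.

T


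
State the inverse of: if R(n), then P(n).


The inverse of (P → Q) is (¬P → ¬Q). It is equivalent to the converse, not to the original.
Here P = 'R(n)' and Q = 'P(n)'.

If not (R(n)), then not (P(n)).


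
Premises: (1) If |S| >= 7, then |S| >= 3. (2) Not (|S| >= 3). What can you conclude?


Modus tollens: from (P → Q) and ¬Q, infer ¬P.
Q = '|S| >= 3' is denied; since P → Q, P must also fail.

Not (|S| >= 7).


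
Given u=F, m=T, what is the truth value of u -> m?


Implication is false only when antecedent is true and consequent is false.
Substitute: u=F, m=T.
F -> T evaluates to T.

T


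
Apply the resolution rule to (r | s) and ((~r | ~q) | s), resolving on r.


The clauses contain complementary literals r and ~r.
Resolution eliminates this pair and disjoins the remaining literals (merging duplicates).

(s | ~q)


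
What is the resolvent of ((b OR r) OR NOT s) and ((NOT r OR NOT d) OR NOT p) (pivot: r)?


The clauses contain complementary literals r and NOTr.
Resolution eliminates this pair and disjoins the remaining literals (merging duplicates).

(((b OR NOT s) OR NOT d) OR NOT p)


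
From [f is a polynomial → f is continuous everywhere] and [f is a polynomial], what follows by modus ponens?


Modus ponens: from (P → Q) and P, infer Q.
P = 'f is a polynomial' is asserted, and P → Q holds, so Q follows.

f is continuous everywhere.


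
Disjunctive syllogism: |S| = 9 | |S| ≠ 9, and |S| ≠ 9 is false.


Disjunctive syllogism: from (P ∨ Q) and ¬P, infer Q.
One disjunct, '|S| ≠ 9', is ruled out; the other must hold.

|S| = 9


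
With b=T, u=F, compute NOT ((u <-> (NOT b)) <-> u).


Substitute b=T, u=F:
NOT b = F
u <-> (NOT b) = F <-> F = T
(u <-> (NOT b)) <-> u = T <-> F = F
NOT ((u <-> (NOT b)) <-> u) = T

T


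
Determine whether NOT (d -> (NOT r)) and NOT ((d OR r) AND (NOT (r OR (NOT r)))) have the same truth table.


Compare truth tables:
d | r | φ | ψ
-------------
F | F | F | T
T | F | F | T
F | T | F | T
T | T | T | T
They differ at row 1 (d=F, r=F): φ=F but ψ=T.

No, they are not logically equivalent.


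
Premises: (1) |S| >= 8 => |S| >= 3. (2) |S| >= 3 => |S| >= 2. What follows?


Hypothetical syllogism: from (P → Q) and (Q → R), infer (P → R).
Chain the two implications through the shared middle term '|S| >= 3'.

|S| >= 8 => |S| >= 2


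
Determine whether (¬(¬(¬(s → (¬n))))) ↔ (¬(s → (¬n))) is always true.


Build the truth table over {n, s}:
n | s | φ
---------
F | F | T
T | F | T
F | T | T
T | T | T
Every row evaluates to true.

Yes, it is a tautology.


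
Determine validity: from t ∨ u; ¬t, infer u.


This matches the form of disjunctive syllogism: the conclusion follows in every model of the premises.

Valid.


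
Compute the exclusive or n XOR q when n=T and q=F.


Exclusive or is true when exactly one operand is true.
Substitute: n=T, q=F.
T XOR F evaluates to T.

T


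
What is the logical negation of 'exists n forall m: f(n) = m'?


Negation flips each quantifier (∀↔∃) and negates the inner predicate.
¬(exists n forall m: φ) = forall n exists m: ¬φ.

forall n exists m: ~(f(n) = m)


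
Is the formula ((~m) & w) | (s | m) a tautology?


Build the truth table over {m, s, w}:
m | s | w | φ
-------------
False | False | False | False
True | False | False | True
False | True | False | True
True | True | False | True
False | False | True | True
True | False | True | True
False | True | True | True
True | True | True | True
Counterexample at row 1: with m=False, s=False, w=False, the formula is False.

No, it is not a tautology.


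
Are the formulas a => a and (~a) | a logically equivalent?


Compare truth tables:
a | φ | ψ
---------
False | True | True
True | True | True
The columns φ and ψ agree on every row.

Yes, they are logically equivalent.


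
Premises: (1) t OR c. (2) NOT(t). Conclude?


Disjunctive syllogism: from (P ∨ Q) and ¬P, infer Q.
One disjunct, 't', is ruled out; the other must hold.

c


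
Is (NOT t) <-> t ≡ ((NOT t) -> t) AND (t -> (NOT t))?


Compare truth tables:
t | φ | ψ
---------
F | F | F
T | F | F
The columns φ and ψ agree on every row.

Yes, they are logically equivalent.


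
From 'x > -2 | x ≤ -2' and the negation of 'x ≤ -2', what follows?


Disjunctive syllogism: from (P ∨ Q) and ¬P, infer Q.
One disjunct, 'x ≤ -2', is ruled out; the other must hold.

x > -2


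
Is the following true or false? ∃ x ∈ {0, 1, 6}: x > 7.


Evaluate the predicate on each element: 0:F, 1:F, 6:F.
No element satisfies the predicate.

F


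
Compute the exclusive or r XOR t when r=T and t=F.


Exclusive or is true when exactly one operand is true.
Substitute: r=T, t=F.
T XOR F evaluates to T.

T


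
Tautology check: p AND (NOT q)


Build the truth table over {p, q}:
p | q | φ
---------
F | F | F
T | F | T
F | T | F
T | T | F
Counterexample at row 1: with p=F, q=F, the formula is F.

No, it is not a tautology.


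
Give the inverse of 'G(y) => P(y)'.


The inverse of (P → Q) is (¬P → ¬Q). It is equivalent to the converse, not to the original.
Here P = 'G(y)' and Q = 'P(y)'.

If not (G(y)), then not (P(y)).


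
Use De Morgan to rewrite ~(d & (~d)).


De Morgan: the negation of a conjunction is the disjunction of the negations.
Distribute ~ across &, flipping it to |, and negate each literal.

(~d) | d


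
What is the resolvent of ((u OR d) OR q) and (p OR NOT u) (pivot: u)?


The clauses contain complementary literals u and NOTu.
Resolution eliminates this pair and disjoins the remaining literals (merging duplicates).

((q OR d) OR p)


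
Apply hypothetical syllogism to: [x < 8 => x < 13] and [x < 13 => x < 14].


Hypothetical syllogism: from (P → Q) and (Q → R), infer (P → R).
Chain the two implications through the shared middle term 'x < 13'.

x < 8 => x < 14


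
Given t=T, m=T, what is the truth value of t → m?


Implication is false only when antecedent is true and consequent is false.
Substitute: t=T, m=T.
T → T evaluates to T.

T


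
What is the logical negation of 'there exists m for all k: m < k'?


Negation flips each quantifier (∀↔∃) and negates the inner predicate.
¬(there exists m for all k: φ) = for all m there exists k: ¬φ.

for all m there exists k: NOT(m < k)


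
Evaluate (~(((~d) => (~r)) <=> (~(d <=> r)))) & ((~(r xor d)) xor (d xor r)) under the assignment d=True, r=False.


Substitute d=True, r=False:
… (earlier sub-steps elided)
(~d) => (~r) = False => True = True
d <=> r = True <=> False = False
~(d <=> r) = True
((~d) => (~r)) <=> (~(d <=> r)) = True <=> True = True
~(((~d) => (~r)) <=> (~(d <=> r))) = False
r xor d = False xor True = True
~(r xor d) = False
d xor r = True xor False = True
(~(r xor d)) xor (d xor r) = False xor True = True
(~(((~d) => (~r)) <=> (~(d <=> r)))) & ((~(r xor d)) xor (d xor r)) = False & True = False

False


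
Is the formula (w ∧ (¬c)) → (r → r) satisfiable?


Search for a satisfying assignment over {c, r, w}.
Try c=F, r=F, w=F: the formula evaluates to T.
A satisfying assignment exists.

Satisfiable.


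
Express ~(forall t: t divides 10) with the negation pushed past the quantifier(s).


¬(forall x: φ) = exists x: ¬φ, and ¬(exists x: φ) = forall x: ¬φ.
Apply to the universal statement.

exists t: ~(t divides 10)


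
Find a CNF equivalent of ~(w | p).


Step 1: Apply De Morgan: ¬(w ∨ p) = ¬w ∧ ¬p.

(~w) & (~p)


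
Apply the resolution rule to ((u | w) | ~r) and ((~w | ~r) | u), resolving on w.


The clauses contain complementary literals w and ~w.
Resolution eliminates this pair and disjoins the remaining literals (merging duplicates).

(u | ~r)


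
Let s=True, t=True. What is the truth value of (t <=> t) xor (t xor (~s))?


Substitute s=True, t=True:
t <=> t = True <=> True = True
~s = False
t xor (~s) = True xor False = True
(t <=> t) xor (t xor (~s)) = True xor True = False

False


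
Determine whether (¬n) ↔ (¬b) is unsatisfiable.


Truth table over {b, n}:
b | n | φ
---------
F | F | T
T | F | F
F | T | F
T | T | T
Satisfying assignment at row 1: b=F, n=F gives T.

No, it is not a contradiction.


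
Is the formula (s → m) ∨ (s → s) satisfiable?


Search for a satisfying assignment over {m, s}.
Try m=F, s=F: the formula evaluates to T.
A satisfying assignment exists.

Satisfiable.


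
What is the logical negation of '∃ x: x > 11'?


¬(∀ x: φ) = ∃ x: ¬φ, and ¬(∃ x: φ) = ∀ x: ¬φ.
Apply to the existential statement.

∀ x: ¬(x > 11)


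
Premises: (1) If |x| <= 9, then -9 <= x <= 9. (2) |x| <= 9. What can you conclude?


Modus ponens: from (P → Q) and P, infer Q.
P = '|x| <= 9' is asserted, and P → Q holds, so Q follows.

-9 <= x <= 9.


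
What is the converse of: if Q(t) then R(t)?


The converse of (P → Q) is (Q → P). It is not in general equivalent to the original.
Here P = 'Q(t)' and Q = 'R(t)'.

If R(t), then Q(t).


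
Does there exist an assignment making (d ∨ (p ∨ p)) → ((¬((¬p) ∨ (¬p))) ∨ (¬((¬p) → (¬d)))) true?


Search for a satisfying assignment over {d, p}.
Try d=F, p=F: the formula evaluates to T.
A satisfying assignment exists.

Satisfiable.


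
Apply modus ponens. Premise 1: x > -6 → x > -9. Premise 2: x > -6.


Modus ponens: from (P → Q) and P, infer Q.
P = 'x > -6' is asserted, and P → Q holds, so Q follows.

x > -9.


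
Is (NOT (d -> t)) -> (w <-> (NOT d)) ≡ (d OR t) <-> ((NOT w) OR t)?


Compare truth tables:
d | t | w | φ | ψ
-----------------
F | F | F | T | F
T | F | F | T | T
F | T | F | T | T
T | T | F | T | T
F | F | T | T | T
T | F | T | F | F
F | T | T | T | T
T | T | T | T | T
They differ at row 1 (d=F, t=F, w=F): φ=T but ψ=F.

No, they are not logically equivalent.


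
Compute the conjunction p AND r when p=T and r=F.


Conjunction is true only when both operands are true.
Substitute: p=T, r=F.
T AND F evaluates to F.

F


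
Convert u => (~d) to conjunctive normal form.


Step 1: Rewrite u → (¬d) as ¬u ∨ (¬d).

(~u) | (~d)


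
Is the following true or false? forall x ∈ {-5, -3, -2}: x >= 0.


Evaluate the predicate on each element: -5:False, -3:False, -2:False.
Counterexample x = -5 fails the predicate.

False


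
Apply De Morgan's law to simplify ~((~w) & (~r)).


De Morgan: the negation of a conjunction is the disjunction of the negations.
Distribute ~ across &, flipping it to |, and negate each literal.

w | r


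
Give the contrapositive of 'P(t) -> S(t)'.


The contrapositive of (P → Q) is (¬Q → ¬P); it is logically equivalent to the original.
Here P = 'P(t)' and Q = 'S(t)'.

If not (S(t)), then not (P(t)).


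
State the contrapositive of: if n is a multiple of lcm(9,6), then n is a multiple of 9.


The contrapositive of (P → Q) is (¬Q → ¬P); it is logically equivalent to the original.
Here P = 'n is a multiple of lcm(9,6)' and Q = 'n is a multiple of 9'.

If not (n is a multiple of 9), then not (n is a multiple of lcm(9,6)).


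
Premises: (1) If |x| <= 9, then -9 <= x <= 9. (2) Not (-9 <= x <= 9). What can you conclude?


Modus tollens: from (P → Q) and ¬Q, infer ¬P.
Q = '-9 <= x <= 9' is denied; since P → Q, P must also fail.

Not (|x| <= 9).


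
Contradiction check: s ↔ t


Truth table over {s, t}:
s | t | φ
---------
F | F | T
T | F | F
F | T | F
T | T | T
Satisfying assignment at row 1: s=F, t=F gives T.

No, it is not a contradiction.


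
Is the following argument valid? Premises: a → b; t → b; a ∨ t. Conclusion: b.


This matches the form of proof by cases: the conclusion follows in every model of the premises.

Valid.


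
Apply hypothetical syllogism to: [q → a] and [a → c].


Hypothetical syllogism: from (P → Q) and (Q → R), infer (P → R).
Chain the two implications through the shared middle term 'a'.

q → c


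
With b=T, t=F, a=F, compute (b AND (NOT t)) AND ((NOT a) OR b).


Substitute b=T, t=F, a=F:
NOT t = T
b AND (NOT t) = T AND T = T
NOT a = T
(NOT a) OR b = T OR T = T
(b AND (NOT t)) AND ((NOT a) OR b) = T AND T = T

T


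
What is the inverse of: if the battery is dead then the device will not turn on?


The inverse of (P → Q) is (¬P → ¬Q). It is equivalent to the converse, not to the original.
Here P = 'the battery is dead' and Q = 'the device will not turn on'.

If not (the battery is dead), then not (the device will not turn on).


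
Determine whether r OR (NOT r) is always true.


Build the truth table over {r}:
r | φ
-----
F | T
T | T
Every row evaluates to true.

Yes, it is a tautology.


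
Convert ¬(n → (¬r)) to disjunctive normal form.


Step 1: Rewrite implication then negate: ¬(¬n ∨ (¬r)) = n ∧ ¬(¬r).
Step 2: Eliminate any double negations (¬¬X = X).

n ∧ r


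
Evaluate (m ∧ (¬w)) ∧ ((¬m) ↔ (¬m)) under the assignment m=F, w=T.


Substitute m=F, w=T:
¬w = F
m ∧ (¬w) = F ∧ F = F
¬m = T
¬m = T
(¬m) ↔ (¬m) = T ↔ T = T
(m ∧ (¬w)) ∧ ((¬m) ↔ (¬m)) = F ∧ T = F

F


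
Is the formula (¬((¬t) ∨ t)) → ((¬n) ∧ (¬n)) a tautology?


Build the truth table over {n, t}:
n | t | φ
---------
F | F | T
T | F | T
F | T | T
T | T | T
Every row evaluates to true.

Yes, it is a tautology.


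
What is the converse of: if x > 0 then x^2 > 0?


The converse of (P → Q) is (Q → P). It is not in general equivalent to the original.
Here P = 'x > 0' and Q = 'x^2 > 0'.

If x^2 > 0, then x > 0.


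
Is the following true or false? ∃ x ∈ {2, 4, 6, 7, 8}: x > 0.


Evaluate the predicate on each element: 2:T, 4:T, 6:T, 7:T, 8:T.
Witness x = 2 satisfies the predicate.

T


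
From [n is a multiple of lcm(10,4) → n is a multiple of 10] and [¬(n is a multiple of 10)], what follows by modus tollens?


Modus tollens: from (P → Q) and ¬Q, infer ¬P.
Q = 'n is a multiple of 10' is denied; since P → Q, P must also fail.

Not (n is a multiple of lcm(10,4)).


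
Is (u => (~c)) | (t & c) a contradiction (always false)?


Truth table over {c, t, u}:
c | t | u | φ
-------------
False | False | False | True
True | False | False | True
False | True | False | True
True | True | False | True
False | False | True | True
True | False | True | False
False | True | True | True
True | True | True | True
Satisfying assignment at row 1: c=False, t=False, u=False gives True.

No, it is not a contradiction.


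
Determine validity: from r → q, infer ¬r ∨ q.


This matches the form of material implication: the conclusion follows in every model of the premises.

Valid.


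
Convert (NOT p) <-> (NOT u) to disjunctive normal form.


Step 1: (¬p) ↔ (¬u) is true exactly when both agree: ((¬p) ∧ (¬u)) ∨ (¬(¬p) ∧ ¬(¬u)).
Step 2: Eliminate any double negations (¬¬X = X).

((NOT p) AND (NOT u)) OR (p AND u)


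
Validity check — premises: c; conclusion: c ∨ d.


This matches the form of disjunction introduction: the conclusion follows in every model of the premises.

Valid.


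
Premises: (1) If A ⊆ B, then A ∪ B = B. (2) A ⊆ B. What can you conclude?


Modus ponens: from (P → Q) and P, infer Q.
P = 'A ⊆ B' is asserted, and P → Q holds, so Q follows.

A ∪ B = B.


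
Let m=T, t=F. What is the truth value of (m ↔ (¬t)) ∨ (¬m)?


Substitute m=T, t=F:
¬t = T
m ↔ (¬t) = T ↔ T = T
¬m = F
(m ↔ (¬t)) ∨ (¬m) = T ∨ F = T

T


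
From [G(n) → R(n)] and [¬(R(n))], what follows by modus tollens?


Modus tollens: from (P → Q) and ¬Q, infer ¬P.
Q = 'R(n)' is denied; since P → Q, P must also fail.

Not (G(n)).


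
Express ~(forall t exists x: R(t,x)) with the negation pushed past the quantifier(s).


Negation flips each quantifier (∀↔∃) and negates the inner predicate.
¬(forall t exists x: φ) = exists t forall x: ¬φ.

exists t forall x: ~(R(t,x))


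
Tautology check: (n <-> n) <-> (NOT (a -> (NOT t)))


Build the truth table over {a, n, t}:
a | n | t | φ
-------------
F | F | F | F
T | F | F | F
F | T | F | F
T | T | F | F
F | F | T | F
T | F | T | T
F | T | T | F
T | T | T | T
Counterexample at row 1: with a=F, n=F, t=F, the formula is F.

No, it is not a tautology.


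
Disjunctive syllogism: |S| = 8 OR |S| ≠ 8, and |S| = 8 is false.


Disjunctive syllogism: from (P ∨ Q) and ¬P, infer Q.
One disjunct, '|S| = 8', is ruled out; the other must hold.

|S| ≠ 8


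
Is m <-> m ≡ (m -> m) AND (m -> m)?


Compare truth tables:
m | φ | ψ
---------
F | T | T
T | T | T
The columns φ and ψ agree on every row.

Yes, they are logically equivalent.


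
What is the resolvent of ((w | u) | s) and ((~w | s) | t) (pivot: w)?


The clauses contain complementary literals w and ~w.
Resolution eliminates this pair and disjoins the remaining literals (merging duplicates).

((u | s) | t)


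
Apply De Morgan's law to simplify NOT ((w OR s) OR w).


De Morgan: the negation of a disjunction is the conjunction of the negations.
Distribute NOT across OR, flipping it to AND, and negate each literal.

((NOT w) AND (NOT s)) AND (NOT w)


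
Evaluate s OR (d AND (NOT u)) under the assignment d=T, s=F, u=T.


Substitute d=T, s=F, u=T:
NOT u = F
d AND (NOT u) = T AND F = F
s OR (d AND (NOT u)) = F OR F = F

F


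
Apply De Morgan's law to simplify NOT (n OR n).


De Morgan: the negation of a disjunction is the conjunction of the negations.
Distribute NOT across OR, flipping it to AND, and negate each literal.

(NOT n) AND (NOT n)


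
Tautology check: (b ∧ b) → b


Build the truth table over {b}:
b | φ
-----
F | T
T | T
Every row evaluates to true.

Yes, it is a tautology.


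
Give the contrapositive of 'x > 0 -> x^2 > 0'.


The contrapositive of (P → Q) is (¬Q → ¬P); it is logically equivalent to the original.
Here P = 'x > 0' and Q = 'x^2 > 0'.

If not (x^2 > 0), then not (x > 0).


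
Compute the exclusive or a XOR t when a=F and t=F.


Exclusive or is true when exactly one operand is true.
Substitute: a=F, t=F.
F XOR F evaluates to F.

F


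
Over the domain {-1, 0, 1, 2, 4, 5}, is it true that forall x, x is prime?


Evaluate the predicate on each element: -1:False, 0:False, 1:False, 2:True, 4:False, 5:True.
Counterexample x = -1 fails the predicate.

False


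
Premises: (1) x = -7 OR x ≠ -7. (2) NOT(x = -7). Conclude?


Disjunctive syllogism: from (P ∨ Q) and ¬P, infer Q.
One disjunct, 'x = -7', is ruled out; the other must hold.

x ≠ -7


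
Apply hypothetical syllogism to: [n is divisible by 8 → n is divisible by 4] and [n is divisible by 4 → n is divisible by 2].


Hypothetical syllogism: from (P → Q) and (Q → R), infer (P → R).
Chain the two implications through the shared middle term 'n is divisible by 4'.

n is divisible by 8 → n is divisible by 2


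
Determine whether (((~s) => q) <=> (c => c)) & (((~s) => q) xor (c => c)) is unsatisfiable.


Truth table over {c, q, s}:
c | q | s | φ
-------------
False | False | False | False
True | False | False | False
False | True | False | False
True | True | False | False
False | False | True | False
True | False | True | False
False | True | True | False
True | True | True | False
Every row is false.

Yes, it is a contradiction.


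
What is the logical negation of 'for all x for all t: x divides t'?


Negation flips each quantifier (∀↔∃) and negates the inner predicate.
¬(for all x for all t: φ) = there exists x there exists t: ¬φ.

there exists x there exists t: NOT(x divides t)


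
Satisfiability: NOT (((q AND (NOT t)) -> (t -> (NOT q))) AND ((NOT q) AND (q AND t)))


Search for a satisfying assignment over {q, t}.
Try q=F, t=F: the formula evaluates to T.
A satisfying assignment exists.

Satisfiable.


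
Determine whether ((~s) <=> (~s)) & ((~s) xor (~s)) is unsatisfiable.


Truth table over {s}:
s | φ
-----
False | False
True | False
Every row is false.

Yes, it is a contradiction.


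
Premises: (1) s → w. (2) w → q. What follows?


Hypothetical syllogism: from (P → Q) and (Q → R), infer (P → R).
Chain the two implications through the shared middle term 'w'.

s → q


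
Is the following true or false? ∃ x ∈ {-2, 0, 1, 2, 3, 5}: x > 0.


Evaluate the predicate on each element: -2:F, 0:F, 1:T, 2:T, 3:T, 5:T.
Witness x = 1 satisfies the predicate.

T


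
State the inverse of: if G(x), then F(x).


The inverse of (P → Q) is (¬P → ¬Q). It is equivalent to the converse, not to the original.
Here P = 'G(x)' and Q = 'F(x)'.

If not (G(x)), then not (F(x)).


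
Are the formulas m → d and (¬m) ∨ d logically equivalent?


Compare truth tables:
d | m | φ | ψ
-------------
F | F | T | T
T | F | T | T
F | T | F | F
T | T | T | T
The columns φ and ψ agree on every row.

Yes, they are logically equivalent.


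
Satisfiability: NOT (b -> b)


Check all 2 assignments over {b}:
b | φ
-----
F | F
T | F
No assignment makes the formula true.

Unsatisfiable.


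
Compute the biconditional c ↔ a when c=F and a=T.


Biconditional is true when both operands have the same truth value.
Substitute: c=F, a=T.
F ↔ T evaluates to F.

F


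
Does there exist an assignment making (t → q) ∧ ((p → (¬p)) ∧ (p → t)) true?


Search for a satisfying assignment over {p, q, t}.
Try p=F, q=F, t=F: the formula evaluates to T.
A satisfying assignment exists.

Satisfiable.


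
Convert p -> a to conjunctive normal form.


Step 1: Rewrite p → a as ¬p ∨ a.

(NOT p) OR a


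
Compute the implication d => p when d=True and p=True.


Implication is false only when antecedent is true and consequent is false.
Substitute: d=True, p=True.
True => True evaluates to True.

True


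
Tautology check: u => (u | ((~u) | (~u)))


Build the truth table over {u}:
u | φ
-----
False | True
True | True
Every row evaluates to true.

Yes, it is a tautology.


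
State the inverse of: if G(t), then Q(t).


The inverse of (P → Q) is (¬P → ¬Q). It is equivalent to the converse, not to the original.
Here P = 'G(t)' and Q = 'Q(t)'.

If not (G(t)), then not (Q(t)).


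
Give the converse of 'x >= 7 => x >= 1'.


The converse of (P → Q) is (Q → P). It is not in general equivalent to the original.
Here P = 'x >= 7' and Q = 'x >= 1'.

If x >= 1, then x >= 7.


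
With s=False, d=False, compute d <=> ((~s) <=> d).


Substitute s=False, d=False:
~s = True
(~s) <=> d = True <=> False = False
d <=> ((~s) <=> d) = False <=> False = True

True


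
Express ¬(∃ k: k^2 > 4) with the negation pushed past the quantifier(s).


¬(∀ x: φ) = ∃ x: ¬φ, and ¬(∃ x: φ) = ∀ x: ¬φ.
Apply to the existential statement.

∀ k: ¬(k^2 > 4)


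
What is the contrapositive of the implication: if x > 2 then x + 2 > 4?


The contrapositive of (P → Q) is (¬Q → ¬P); it is logically equivalent to the original.
Here P = 'x > 2' and Q = 'x + 2 > 4'.

If not (x + 2 > 4), then not (x > 2).


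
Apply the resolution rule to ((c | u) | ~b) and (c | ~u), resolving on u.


The clauses contain complementary literals u and ~u.
Resolution eliminates this pair and disjoins the remaining literals (merging duplicates).

(~b | c)


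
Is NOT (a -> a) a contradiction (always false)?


Truth table over {a}:
a | φ
-----
F | F
T | F
Every row is false.

Yes, it is a contradiction.


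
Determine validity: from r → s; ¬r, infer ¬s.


This is denying the antecedent (fallacy). There exist truth assignments where the premises are all true but the conclusion is false.

Invalid.


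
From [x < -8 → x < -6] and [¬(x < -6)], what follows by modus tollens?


Modus tollens: from (P → Q) and ¬Q, infer ¬P.
Q = 'x < -6' is denied; since P → Q, P must also fail.

Not (x < -8).


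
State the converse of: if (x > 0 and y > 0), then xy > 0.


The converse of (P → Q) is (Q → P). It is not in general equivalent to the original.
Here P = '(x > 0 and y > 0)' and Q = 'xy > 0'.

If xy > 0, then (x > 0 and y > 0).


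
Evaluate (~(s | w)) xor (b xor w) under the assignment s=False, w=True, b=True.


Substitute s=False, w=True, b=True:
s | w = False | True = True
~(s | w) = False
b xor w = True xor True = False
(~(s | w)) xor (b xor w) = False xor False = False

False


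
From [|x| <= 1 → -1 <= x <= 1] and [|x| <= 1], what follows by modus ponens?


Modus ponens: from (P → Q) and P, infer Q.
P = '|x| <= 1' is asserted, and P → Q holds, so Q follows.

-1 <= x <= 1.


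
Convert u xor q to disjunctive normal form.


Step 1: u ⊕ q is true exactly when they disagree: (u ∧ ¬q) ∨ (¬u ∧ q).

(u & (~q)) | ((~u) & q)


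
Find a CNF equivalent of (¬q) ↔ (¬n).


Step 1: Rewrite (¬q) ↔ (¬n) as ((¬q) → (¬n)) ∧ ((¬n) → (¬q)).
Step 2: Rewrite each implication as a disjunction.
Step 3: Eliminate any double negations (¬¬X = X).

(q ∨ (¬n)) ∧ (n ∨ (¬q))


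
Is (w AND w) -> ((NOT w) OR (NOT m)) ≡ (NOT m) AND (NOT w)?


Compare truth tables:
m | w | φ | ψ
-------------
F | F | T | T
T | F | T | F
F | T | T | F
T | T | F | F
They differ at row 2 (m=T, w=F): φ=T but ψ=F.

No, they are not logically equivalent.


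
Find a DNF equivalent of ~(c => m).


Step 1: Rewrite implication then negate: ¬(¬c ∨ m) = c ∧ ¬m.

c & (~m)


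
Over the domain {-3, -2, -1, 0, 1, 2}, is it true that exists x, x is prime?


Evaluate the predicate on each element: -3:False, -2:False, -1:False, 0:False, 1:False, 2:True.
Witness x = 2 satisfies the predicate.

True


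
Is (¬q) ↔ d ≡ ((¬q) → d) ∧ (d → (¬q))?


Compare truth tables:
d | q | φ | ψ
-------------
F | F | F | F
T | F | T | T
F | T | T | T
T | T | F | F
The columns φ and ψ agree on every row.

Yes, they are logically equivalent.


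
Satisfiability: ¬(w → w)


Check all 2 assignments over {w}:
w | φ
-----
F | F
T | F
No assignment makes the formula true.

Unsatisfiable.


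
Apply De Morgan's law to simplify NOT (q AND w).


De Morgan: the negation of a conjunction is the disjunction of the negations.
Distribute NOT across AND, flipping it to OR, and negate each literal.

(NOT q) OR (NOT w)


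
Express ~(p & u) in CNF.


Step 1: Apply De Morgan: ¬(p ∧ u) = ¬p ∨ ¬u.

(~p) | (~u)


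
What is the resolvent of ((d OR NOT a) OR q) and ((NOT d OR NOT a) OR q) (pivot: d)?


The clauses contain complementary literals d and NOTd.
Resolution eliminates this pair and disjoins the remaining literals (merging duplicates).

(q OR NOT a)


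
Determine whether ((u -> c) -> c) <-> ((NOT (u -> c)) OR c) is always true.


Build the truth table over {c, u}:
c | u | φ
---------
F | F | T
T | F | T
F | T | T
T | T | T
Every row evaluates to true.

Yes, it is a tautology.


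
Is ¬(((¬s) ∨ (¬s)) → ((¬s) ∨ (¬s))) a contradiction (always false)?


Truth table over {s}:
s | φ
-----
F | F
T | F
Every row is false.

Yes, it is a contradiction.


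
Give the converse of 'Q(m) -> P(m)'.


The converse of (P → Q) is (Q → P). It is not in general equivalent to the original.
Here P = 'Q(m)' and Q = 'P(m)'.

If P(m), then Q(m).


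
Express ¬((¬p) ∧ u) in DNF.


Step 1: Apply De Morgan: ¬((¬p) ∧ u) = ¬(¬p) ∨ ¬u.
Step 2: Eliminate any double negations (¬¬X = X).

p ∨ (¬u)


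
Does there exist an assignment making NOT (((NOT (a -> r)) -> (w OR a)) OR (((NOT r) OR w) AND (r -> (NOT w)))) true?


Check all 8 assignments over {a, r, w}:
a | r | w | φ
-------------
F | F | F | F
T | F | F | F
F | T | F | F
T | T | F | F
F | F | T | F
T | F | T | F
F | T | T | F
T | T | T | F
No assignment makes the formula true.

Unsatisfiable.


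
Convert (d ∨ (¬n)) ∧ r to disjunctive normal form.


Step 1: Distribute ∧ over ∨: (d ∨ (¬n)) ∧ r = (d ∧ r) ∨ ((¬n) ∧ r).

(d ∧ r) ∨ ((¬n) ∧ r)


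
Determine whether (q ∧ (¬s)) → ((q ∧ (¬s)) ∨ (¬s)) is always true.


Build the truth table over {q, s}:
q | s | φ
---------
F | F | T
T | F | T
F | T | T
T | T | T
Every row evaluates to true.

Yes, it is a tautology.


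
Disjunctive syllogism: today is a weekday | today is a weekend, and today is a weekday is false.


Disjunctive syllogism: from (P ∨ Q) and ¬P, infer Q.
One disjunct, 'today is a weekday', is ruled out; the other must hold.

today is a weekend


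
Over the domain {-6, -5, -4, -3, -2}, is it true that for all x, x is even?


Evaluate the predicate on each element: -6:T, -5:F, -4:T, -3:F, -2:T.
Counterexample x = -5 fails the predicate.

F


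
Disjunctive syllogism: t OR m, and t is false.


Disjunctive syllogism: from (P ∨ Q) and ¬P, infer Q.
One disjunct, 't', is ruled out; the other must hold.

m


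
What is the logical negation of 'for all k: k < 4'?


¬(for all x: φ) = there exists x: ¬φ, and ¬(there exists x: φ) = for all x: ¬φ.
Apply to the universal statement.

there exists k: NOT(k < 4)


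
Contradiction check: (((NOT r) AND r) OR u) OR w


Truth table over {r, u, w}:
r | u | w | φ
-------------
F | F | F | F
T | F | F | F
F | T | F | T
T | T | F | T
F | F | T | T
T | F | T | T
F | T | T | T
T | T | T | T
Satisfying assignment at row 3: r=F, u=T, w=F gives T.

No, it is not a contradiction.


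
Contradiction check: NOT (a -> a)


Truth table over {a}:
a | φ
-----
F | F
T | F
Every row is false.

Yes, it is a contradiction.


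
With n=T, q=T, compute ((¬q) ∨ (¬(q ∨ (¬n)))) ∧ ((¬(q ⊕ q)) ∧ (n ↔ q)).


Substitute n=T, q=T:
¬q = F
¬n = F
q ∨ (¬n) = T ∨ F = T
¬(q ∨ (¬n)) = F
(¬q) ∨ (¬(q ∨ (¬n))) = F ∨ F = F
q ⊕ q = T ⊕ T = F
¬(q ⊕ q) = T
n ↔ q = T ↔ T = T
(¬(q ⊕ q)) ∧ (n ↔ q) = T ∧ T = T
((¬q) ∨ (¬(q ∨ (¬n)))) ∧ ((¬(q ⊕ q)) ∧ (n ↔ q)) = F ∧ T = F

F


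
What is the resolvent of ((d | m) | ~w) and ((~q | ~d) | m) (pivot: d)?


The clauses contain complementary literals d and ~d.
Resolution eliminates this pair and disjoins the remaining literals (merging duplicates).

((~w | m) | ~q)


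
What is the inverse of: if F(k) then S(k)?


The inverse of (P → Q) is (¬P → ¬Q). It is equivalent to the converse, not to the original.
Here P = 'F(k)' and Q = 'S(k)'.

If not (F(k)), then not (S(k)).


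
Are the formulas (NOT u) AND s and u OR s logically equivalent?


Compare truth tables:
s | u | φ | ψ
-------------
F | F | F | F
T | F | T | T
F | T | F | T
T | T | F | T
They differ at row 3 (s=F, u=T): φ=F but ψ=T.

No, they are not logically equivalent.


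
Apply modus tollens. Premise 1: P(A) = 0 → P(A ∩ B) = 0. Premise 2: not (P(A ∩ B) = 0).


Modus tollens: from (P → Q) and ¬Q, infer ¬P.
Q = 'P(A ∩ B) = 0' is denied; since P → Q, P must also fail.

Not (P(A) = 0).


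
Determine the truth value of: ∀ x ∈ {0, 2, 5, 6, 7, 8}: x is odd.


Evaluate the predicate on each element: 0:F, 2:F, 5:T, 6:F, 7:T, 8:F.
Counterexample x = 0 fails the predicate.

F


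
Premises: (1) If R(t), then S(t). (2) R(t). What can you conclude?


Modus ponens: from (P → Q) and P, infer Q.
P = 'R(t)' is asserted, and P → Q holds, so Q follows.

S(t).


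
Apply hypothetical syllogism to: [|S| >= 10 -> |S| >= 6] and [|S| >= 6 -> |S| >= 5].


Hypothetical syllogism: from (P → Q) and (Q → R), infer (P → R).
Chain the two implications through the shared middle term '|S| >= 6'.

|S| >= 10 -> |S| >= 5
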